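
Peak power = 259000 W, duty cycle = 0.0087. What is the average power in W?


P_avg = 259000 * 0.0087 = 2253.3 W

2253.3 W


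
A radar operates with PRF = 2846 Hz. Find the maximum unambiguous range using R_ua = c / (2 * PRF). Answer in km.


R_ua = 3e8 / (2 * 2846) = 52705.6 m = 52.7 km

52.7 km


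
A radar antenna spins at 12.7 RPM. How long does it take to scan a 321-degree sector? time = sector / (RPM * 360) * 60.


t = 321 / (12.7 * 360) * 60 = 4.21 s

4.21 s


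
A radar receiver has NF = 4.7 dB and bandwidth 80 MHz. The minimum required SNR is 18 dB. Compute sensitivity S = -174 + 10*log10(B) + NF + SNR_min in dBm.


10*log10(80000000.0) = 79.03
S = -174 + 79.03 + 4.7 + 18 = -72.3 dBm

-72.3 dBm


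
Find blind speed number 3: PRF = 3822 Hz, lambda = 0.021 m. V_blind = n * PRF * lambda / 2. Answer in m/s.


V_blind = 3 * 3822 * 0.021 / 2 = 120.4 m/s

120.4 m/s


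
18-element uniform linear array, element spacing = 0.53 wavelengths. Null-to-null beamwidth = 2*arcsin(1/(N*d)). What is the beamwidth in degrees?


1/(N*d) = 1/(18*0.53) = 0.104822
BW = 2*arcsin(0.104822) = 12.0 degrees

12.0 degrees


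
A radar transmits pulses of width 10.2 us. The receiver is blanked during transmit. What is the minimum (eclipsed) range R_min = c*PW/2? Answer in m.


R_min = 3e8 * 10.2e-6 / 2 = 1530.0 m

1530.0 m


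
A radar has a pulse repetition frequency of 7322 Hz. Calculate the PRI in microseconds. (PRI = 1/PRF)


PRI = 1/7322 = 0.0001365747 s = 136.6 us

136.6 us


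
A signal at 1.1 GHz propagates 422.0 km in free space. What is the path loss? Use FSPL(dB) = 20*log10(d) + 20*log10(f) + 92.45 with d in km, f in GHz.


20*log10(422.0) = 52.51
20*log10(1.1) = 0.83
FSPL = 145.8 dB

145.8 dB


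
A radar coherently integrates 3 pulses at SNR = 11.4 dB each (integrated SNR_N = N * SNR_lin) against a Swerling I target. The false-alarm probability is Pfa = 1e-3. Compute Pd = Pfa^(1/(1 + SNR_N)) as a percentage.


SNR_lin = 10^(11.4/10) = 13.80384
SNR_N = 3 * 13.80384 = 41.41152
1/(1 + SNR_N) = 1/42.41152 = 0.0235785
Pd = (1e-3)^0.0235785 = 0.8497
Pd = 85.0%

85.0%


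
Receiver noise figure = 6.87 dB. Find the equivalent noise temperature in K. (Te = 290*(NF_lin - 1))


NF_lin = 10^(6.87/10) = 4.864072
Te = 290 * (4.864072 - 1) = 1120.6 K

1120.6 K


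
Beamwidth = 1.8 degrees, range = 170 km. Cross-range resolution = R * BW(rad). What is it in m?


BW_rad = 0.031415927
CR = 170000 * 0.031415927 = 5340.7 m

5340.7 m


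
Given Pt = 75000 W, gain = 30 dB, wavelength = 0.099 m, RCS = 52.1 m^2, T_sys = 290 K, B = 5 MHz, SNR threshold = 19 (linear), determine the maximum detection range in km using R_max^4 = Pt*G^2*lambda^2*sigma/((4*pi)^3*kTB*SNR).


G_lin = 10^(30/10) = 1000.0
R^4 = 75000 * 1000.0^2 * 0.099^2 * 52.1 / ((4*pi)^3 * 1.38e-23 * 290 * 5000000.0 * 19)
R^4 = 5.0762e19 m^4
R_max = (5.0762e19)^(1/4) = 84408.2 m = 84.4 km

84.4 km


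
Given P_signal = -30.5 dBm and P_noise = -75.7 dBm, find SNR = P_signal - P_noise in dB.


SNR = -30.5 - (-75.7) = 45.2 dB

45.2 dB


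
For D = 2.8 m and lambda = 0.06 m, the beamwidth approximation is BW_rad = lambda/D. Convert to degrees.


BW_rad = 0.06 / 2.8 = 0.021429
BW_deg = 1.23 degrees

1.23 degrees


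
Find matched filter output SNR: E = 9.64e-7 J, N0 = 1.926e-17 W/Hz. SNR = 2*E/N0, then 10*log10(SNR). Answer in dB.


SNR_lin = 2 * 9.64e-7 / 1.926e-17 = 1.001e11
SNR_dB = 10*log10(1.001e11) = 110.0 dB

110.0 dB


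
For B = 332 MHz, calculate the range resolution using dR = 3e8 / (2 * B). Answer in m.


dR = 3e8 / (2 * 332000000.0) = 0.45 m

0.45 m


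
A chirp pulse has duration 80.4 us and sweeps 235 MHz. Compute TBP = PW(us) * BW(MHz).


TBP = 80.4 * 235 = 18894.0

18894.0


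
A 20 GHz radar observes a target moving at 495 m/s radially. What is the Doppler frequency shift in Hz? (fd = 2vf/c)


fd = 2 * 495 * 20000000000.0 / 3e8 = 66000.0 Hz

66000.0 Hz


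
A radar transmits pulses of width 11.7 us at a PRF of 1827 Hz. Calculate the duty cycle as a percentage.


DC = 11.7e-6 * 1827 * 100 = 2.14%

2.14%


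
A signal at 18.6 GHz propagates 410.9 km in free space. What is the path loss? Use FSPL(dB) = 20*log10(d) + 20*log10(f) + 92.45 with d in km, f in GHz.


20*log10(410.9) = 52.27
20*log10(18.6) = 25.39
FSPL = 170.1 dB

170.1 dB


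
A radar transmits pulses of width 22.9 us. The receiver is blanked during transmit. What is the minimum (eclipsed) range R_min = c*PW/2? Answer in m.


R_min = 3e8 * 22.9e-6 / 2 = 3435.0 m

3435.0 m


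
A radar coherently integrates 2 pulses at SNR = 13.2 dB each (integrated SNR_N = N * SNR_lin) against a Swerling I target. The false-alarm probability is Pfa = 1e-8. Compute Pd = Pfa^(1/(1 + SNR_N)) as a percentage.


SNR_lin = 10^(13.2/10) = 20.89296
SNR_N = 2 * 20.89296 = 41.78592
1/(1 + SNR_N) = 1/42.78592 = 0.0233722
Pd = (1e-8)^0.0233722 = 0.65016
Pd = 65.0%

65.0%


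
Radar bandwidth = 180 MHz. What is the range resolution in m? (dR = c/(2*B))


dR = 3e8 / (2 * 180000000.0) = 0.83 m

0.83 m


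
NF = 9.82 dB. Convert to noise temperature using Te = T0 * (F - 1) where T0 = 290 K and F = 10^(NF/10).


NF_lin = 10^(9.82/10) = 9.594006
Te = 290 * (9.594006 - 1) = 2492.3 K

2492.3 K


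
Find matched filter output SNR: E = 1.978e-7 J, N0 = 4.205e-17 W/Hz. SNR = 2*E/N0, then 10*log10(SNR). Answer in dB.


SNR_lin = 2 * 1.978e-7 / 4.205e-17 = 9.408e9
SNR_dB = 10*log10(9.408e9) = 99.7 dB

99.7 dB


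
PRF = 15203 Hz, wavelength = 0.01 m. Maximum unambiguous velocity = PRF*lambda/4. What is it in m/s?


V_ua = 15203 * 0.01 / 4 = 38.0 m/s

38.0 m/s


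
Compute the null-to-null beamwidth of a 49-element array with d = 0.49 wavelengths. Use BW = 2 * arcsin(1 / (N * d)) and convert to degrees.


1/(N*d) = 1/(49*0.49) = 0.041649
BW = 2*arcsin(0.041649) = 4.8 degrees

4.8 degrees


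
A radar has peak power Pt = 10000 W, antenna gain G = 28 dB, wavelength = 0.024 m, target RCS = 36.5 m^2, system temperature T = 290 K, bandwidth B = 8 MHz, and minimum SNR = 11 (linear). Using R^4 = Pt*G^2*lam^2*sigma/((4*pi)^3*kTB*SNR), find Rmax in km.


G_lin = 10^(28/10) = 630.957344
R^4 = 10000 * 630.957344^2 * 0.024^2 * 36.5 / ((4*pi)^3 * 1.38e-23 * 290 * 8000000.0 * 11)
R^4 = 1.19764e17 m^4
R_max = (1.19764e17)^(1/4) = 18602.9 m = 18.6 km

18.6 km


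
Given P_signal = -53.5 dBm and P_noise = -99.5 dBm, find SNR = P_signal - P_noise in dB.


SNR = -53.5 - (-99.5) = 46.0 dB

46.0 dB


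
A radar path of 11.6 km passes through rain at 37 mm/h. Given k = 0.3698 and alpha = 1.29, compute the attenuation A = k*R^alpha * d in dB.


gamma = 0.3698 * 37^1.29 = 38.989452 dB/km
A = 38.989452 * 11.6 = 452.28 dB

452.28 dB


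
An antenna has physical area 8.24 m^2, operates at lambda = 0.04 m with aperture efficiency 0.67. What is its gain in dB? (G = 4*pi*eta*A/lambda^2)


G_linear = 4*pi*0.67*8.24/0.04^2 = 43360.26
G_dB = 10*log10(43360.26) = 46.4 dB

46.4 dB


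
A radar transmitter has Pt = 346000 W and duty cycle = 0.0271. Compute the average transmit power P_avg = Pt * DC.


P_avg = 346000 * 0.0271 = 9376.6 W

9376.6 W


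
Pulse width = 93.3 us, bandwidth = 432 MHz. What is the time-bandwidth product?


TBP = 93.3 * 432 = 40305.6

40305.6


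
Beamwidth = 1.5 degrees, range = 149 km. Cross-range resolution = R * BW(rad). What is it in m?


BW_rad = 0.026179939
CR = 149000 * 0.026179939 = 3900.8 m

3900.8 m


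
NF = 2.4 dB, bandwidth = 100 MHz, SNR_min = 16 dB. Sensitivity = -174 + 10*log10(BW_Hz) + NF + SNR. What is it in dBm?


10*log10(100000000.0) = 80.0
S = -174 + 80.0 + 2.4 + 16 = -75.6 dBm

-75.6 dBm


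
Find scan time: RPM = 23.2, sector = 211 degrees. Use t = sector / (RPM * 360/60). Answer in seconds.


t = 211 / (23.2 * 360) * 60 = 1.52 s

1.52 s


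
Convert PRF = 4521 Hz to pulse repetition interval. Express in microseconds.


PRI = 1/4521 = 0.00022119 s = 221.2 us

221.2 us


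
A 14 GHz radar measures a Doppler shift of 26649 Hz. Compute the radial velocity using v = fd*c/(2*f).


v = 26649 * 3e8 / (2 * 14000000000.0) = 285.5 m/s

285.5 m/s


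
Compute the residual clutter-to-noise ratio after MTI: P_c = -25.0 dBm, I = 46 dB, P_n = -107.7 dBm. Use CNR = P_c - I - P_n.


CNR = -25.0 - 46 - (-107.7) = 36.7 dB

36.7 dB


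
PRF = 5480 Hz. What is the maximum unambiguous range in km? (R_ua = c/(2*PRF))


R_ua = 3e8 / (2 * 5480) = 27372.3 m = 27.4 km

27.4 km


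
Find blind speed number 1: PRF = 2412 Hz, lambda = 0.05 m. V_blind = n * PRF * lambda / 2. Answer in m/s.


V_blind = 1 * 2412 * 0.05 / 2 = 60.3 m/s

60.3 m/s


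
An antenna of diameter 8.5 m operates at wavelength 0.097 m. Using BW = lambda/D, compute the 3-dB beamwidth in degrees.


BW_rad = 0.097 / 8.5 = 0.011412
BW_deg = 0.65 degrees

0.65 degrees


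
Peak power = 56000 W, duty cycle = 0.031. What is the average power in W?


P_avg = 56000 * 0.031 = 1736.0 W

1736.0 W


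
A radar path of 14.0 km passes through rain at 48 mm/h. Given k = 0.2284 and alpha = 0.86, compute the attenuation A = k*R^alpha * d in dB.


gamma = 0.2284 * 48^0.86 = 6.376224 dB/km
A = 6.376224 * 14.0 = 89.27 dB

89.27 dB


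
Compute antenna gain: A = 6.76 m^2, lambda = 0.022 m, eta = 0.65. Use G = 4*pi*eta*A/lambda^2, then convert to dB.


G_linear = 4*pi*0.65*6.76/0.022^2 = 114083.95
G_dB = 10*log10(114083.95) = 50.6 dB

50.6 dB


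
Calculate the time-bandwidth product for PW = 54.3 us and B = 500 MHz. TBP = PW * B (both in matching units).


TBP = 54.3 * 500 = 27150.0

27150.0


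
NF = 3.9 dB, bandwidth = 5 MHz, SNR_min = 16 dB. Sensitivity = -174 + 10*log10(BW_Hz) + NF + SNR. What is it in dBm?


10*log10(5000000.0) = 66.99
S = -174 + 66.99 + 3.9 + 16 = -87.1 dBm

-87.1 dBm


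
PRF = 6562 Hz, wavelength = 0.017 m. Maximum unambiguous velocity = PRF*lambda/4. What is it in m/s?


V_ua = 6562 * 0.017 / 4 = 27.9 m/s

27.9 m/s


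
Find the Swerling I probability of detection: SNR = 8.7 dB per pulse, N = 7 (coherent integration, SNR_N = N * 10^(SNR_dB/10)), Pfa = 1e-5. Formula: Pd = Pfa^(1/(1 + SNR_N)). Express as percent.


SNR_lin = 10^(8.7/10) = 7.4131
SNR_N = 7 * 7.4131 = 51.8917
1/(1 + SNR_N) = 1/52.8917 = 0.0189066
Pd = (1e-5)^0.0189066 = 0.80439
Pd = 80.4%

80.4%


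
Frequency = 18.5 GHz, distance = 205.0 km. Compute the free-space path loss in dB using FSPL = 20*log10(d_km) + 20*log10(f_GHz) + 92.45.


20*log10(205.0) = 46.24
20*log10(18.5) = 25.34
FSPL = 164.0 dB

164.0 dB


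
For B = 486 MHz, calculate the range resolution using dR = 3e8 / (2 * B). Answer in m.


dR = 3e8 / (2 * 486000000.0) = 0.31 m

0.31 m


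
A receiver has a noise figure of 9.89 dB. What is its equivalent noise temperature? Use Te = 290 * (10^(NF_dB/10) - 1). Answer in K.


NF_lin = 10^(9.89/10) = 9.749896
Te = 290 * (9.749896 - 1) = 2537.5 K

2537.5 K


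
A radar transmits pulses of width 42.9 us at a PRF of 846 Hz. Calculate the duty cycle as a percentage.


DC = 42.9e-6 * 846 * 100 = 3.63%

3.63%


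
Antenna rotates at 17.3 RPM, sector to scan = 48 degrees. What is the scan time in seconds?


t = 48 / (17.3 * 360) * 60 = 0.46 s

0.46 s


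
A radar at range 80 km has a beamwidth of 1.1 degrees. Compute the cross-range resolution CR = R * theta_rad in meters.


BW_rad = 0.019198622
CR = 80000 * 0.019198622 = 1535.9 m

1535.9 m


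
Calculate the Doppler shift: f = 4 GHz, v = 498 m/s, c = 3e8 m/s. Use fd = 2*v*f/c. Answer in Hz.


fd = 2 * 498 * 4000000000.0 / 3e8 = 13280.0 Hz

13280.0 Hz


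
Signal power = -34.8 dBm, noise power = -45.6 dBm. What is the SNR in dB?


SNR = -34.8 - (-45.6) = 10.8 dB

10.8 dB


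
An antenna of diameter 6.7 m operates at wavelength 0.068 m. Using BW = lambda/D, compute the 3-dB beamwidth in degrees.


BW_rad = 0.068 / 6.7 = 0.010149
BW_deg = 0.58 degrees

0.58 degrees


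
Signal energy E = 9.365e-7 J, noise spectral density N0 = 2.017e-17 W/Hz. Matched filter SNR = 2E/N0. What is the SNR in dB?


SNR_lin = 2 * 9.365e-7 / 2.017e-17 = 9.286e10
SNR_dB = 10*log10(9.286e10) = 109.7 dB

109.7 dB


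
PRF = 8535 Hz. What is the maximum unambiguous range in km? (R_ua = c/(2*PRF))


R_ua = 3e8 / (2 * 8535) = 17574.7 m = 17.6 km

17.6 km


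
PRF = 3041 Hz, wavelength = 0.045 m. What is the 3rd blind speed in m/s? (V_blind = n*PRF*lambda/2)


V_blind = 3 * 3041 * 0.045 / 2 = 205.3 m/s

205.3 m/s


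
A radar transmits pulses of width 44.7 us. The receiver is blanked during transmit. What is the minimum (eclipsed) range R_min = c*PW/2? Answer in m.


R_min = 3e8 * 44.7e-6 / 2 = 6705.0 m

6705.0 m


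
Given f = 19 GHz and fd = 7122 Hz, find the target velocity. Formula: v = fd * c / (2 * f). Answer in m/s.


v = 7122 * 3e8 / (2 * 19000000000.0) = 56.2 m/s

56.2 m/s


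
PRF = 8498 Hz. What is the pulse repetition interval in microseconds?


PRI = 1/8498 = 0.0001176747 s = 117.7 us

117.7 us


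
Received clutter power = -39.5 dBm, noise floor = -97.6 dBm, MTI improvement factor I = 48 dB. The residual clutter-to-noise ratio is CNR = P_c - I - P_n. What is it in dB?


CNR = -39.5 - 48 - (-97.6) = 10.1 dB

10.1 dB


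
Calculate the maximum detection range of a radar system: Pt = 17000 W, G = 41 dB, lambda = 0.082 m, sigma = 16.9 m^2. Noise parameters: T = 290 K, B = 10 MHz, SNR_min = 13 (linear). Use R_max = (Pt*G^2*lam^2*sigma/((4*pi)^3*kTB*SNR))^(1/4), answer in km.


G_lin = 10^(41/10) = 12589.254118
R^4 = 17000 * 12589.254118^2 * 0.082^2 * 16.9 / ((4*pi)^3 * 1.38e-23 * 290 * 10000000.0 * 13)
R^4 = 2.9656e20 m^4
R_max = (2.9656e20)^(1/4) = 131228.5 m = 131.2 km

131.2 km


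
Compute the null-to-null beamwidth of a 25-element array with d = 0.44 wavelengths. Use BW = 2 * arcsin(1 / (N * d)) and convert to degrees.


1/(N*d) = 1/(25*0.44) = 0.090909
BW = 2*arcsin(0.090909) = 10.4 degrees

10.4 degrees


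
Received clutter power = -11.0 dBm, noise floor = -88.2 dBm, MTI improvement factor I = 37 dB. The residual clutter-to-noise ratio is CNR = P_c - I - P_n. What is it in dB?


CNR = -11.0 - 37 - (-88.2) = 40.2 dB

40.2 dB


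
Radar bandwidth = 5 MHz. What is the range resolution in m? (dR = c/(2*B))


dR = 3e8 / (2 * 5000000.0) = 30.0 m

30.0 m


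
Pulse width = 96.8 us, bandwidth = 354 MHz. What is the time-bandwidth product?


TBP = 96.8 * 354 = 34267.2

34267.2


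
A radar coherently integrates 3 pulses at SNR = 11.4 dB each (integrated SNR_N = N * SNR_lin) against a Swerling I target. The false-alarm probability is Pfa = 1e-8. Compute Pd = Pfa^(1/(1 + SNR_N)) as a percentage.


SNR_lin = 10^(11.4/10) = 13.80384
SNR_N = 3 * 13.80384 = 41.41152
1/(1 + SNR_N) = 1/42.41152 = 0.0235785
Pd = (1e-8)^0.0235785 = 0.6477
Pd = 64.8%

64.8%


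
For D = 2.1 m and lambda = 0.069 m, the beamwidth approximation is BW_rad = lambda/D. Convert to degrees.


BW_rad = 0.069 / 2.1 = 0.032857
BW_deg = 1.88 degrees

1.88 degrees


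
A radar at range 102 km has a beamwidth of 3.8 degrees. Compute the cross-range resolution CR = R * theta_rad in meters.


BW_rad = 0.066322512
CR = 102000 * 0.066322512 = 6764.9 m

6764.9 m


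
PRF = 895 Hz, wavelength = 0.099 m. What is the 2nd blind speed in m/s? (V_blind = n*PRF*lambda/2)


V_blind = 2 * 895 * 0.099 / 2 = 88.6 m/s

88.6 m/s


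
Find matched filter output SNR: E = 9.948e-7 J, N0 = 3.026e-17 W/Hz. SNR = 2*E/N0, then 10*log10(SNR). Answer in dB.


SNR_lin = 2 * 9.948e-7 / 3.026e-17 = 6.575e10
SNR_dB = 10*log10(6.575e10) = 108.2 dB

108.2 dB


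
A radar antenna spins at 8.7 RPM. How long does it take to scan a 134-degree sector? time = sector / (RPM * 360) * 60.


t = 134 / (8.7 * 360) * 60 = 2.57 s

2.57 s


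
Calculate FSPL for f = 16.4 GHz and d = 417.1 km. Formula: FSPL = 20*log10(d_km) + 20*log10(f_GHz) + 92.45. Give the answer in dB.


20*log10(417.1) = 52.4
20*log10(16.4) = 24.3
FSPL = 169.2 dB

169.2 dB


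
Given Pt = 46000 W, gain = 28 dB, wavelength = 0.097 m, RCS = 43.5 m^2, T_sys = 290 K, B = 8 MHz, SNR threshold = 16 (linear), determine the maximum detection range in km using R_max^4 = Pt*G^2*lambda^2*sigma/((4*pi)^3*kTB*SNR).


G_lin = 10^(28/10) = 630.957344
R^4 = 46000 * 630.957344^2 * 0.097^2 * 43.5 / ((4*pi)^3 * 1.38e-23 * 290 * 8000000.0 * 16)
R^4 = 7.3735e18 m^4
R_max = (7.3735e18)^(1/4) = 52109.7 m = 52.1 km

52.1 km


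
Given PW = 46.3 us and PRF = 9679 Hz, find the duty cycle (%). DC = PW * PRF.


DC = 46.3e-6 * 9679 * 100 = 44.81%

44.81%


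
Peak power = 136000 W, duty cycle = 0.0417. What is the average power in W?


P_avg = 136000 * 0.0417 = 5671.2 W

5671.2 W


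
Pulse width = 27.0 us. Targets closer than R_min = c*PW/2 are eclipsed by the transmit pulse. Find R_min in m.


R_min = 3e8 * 27.0e-6 / 2 = 4050.0 m

4050.0 m


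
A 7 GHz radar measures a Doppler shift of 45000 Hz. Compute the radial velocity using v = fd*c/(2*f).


v = 45000 * 3e8 / (2 * 7000000000.0) = 964.3 m/s

964.3 m/s


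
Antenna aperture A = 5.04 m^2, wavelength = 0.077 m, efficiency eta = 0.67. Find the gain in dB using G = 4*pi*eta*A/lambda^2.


G_linear = 4*pi*0.67*5.04/0.077^2 = 7157.05
G_dB = 10*log10(7157.05) = 38.5 dB

38.5 dB


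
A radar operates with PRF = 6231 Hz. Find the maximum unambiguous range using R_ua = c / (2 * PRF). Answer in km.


R_ua = 3e8 / (2 * 6231) = 24073.2 m = 24.1 km

24.1 km


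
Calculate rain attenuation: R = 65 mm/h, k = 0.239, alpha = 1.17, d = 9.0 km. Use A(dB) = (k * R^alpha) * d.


gamma = 0.239 * 65^1.17 = 31.586865 dB/km
A = 31.586865 * 9.0 = 284.28 dB

284.28 dB


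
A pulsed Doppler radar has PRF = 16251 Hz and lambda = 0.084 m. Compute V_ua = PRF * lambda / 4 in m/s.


V_ua = 16251 * 0.084 / 4 = 341.3 m/s

341.3 m/s


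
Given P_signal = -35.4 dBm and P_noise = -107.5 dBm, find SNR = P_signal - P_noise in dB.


SNR = -35.4 - (-107.5) = 72.1 dB

72.1 dB


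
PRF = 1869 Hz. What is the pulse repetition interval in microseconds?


PRI = 1/1869 = 0.0005350455 s = 535.0 us

535.0 us


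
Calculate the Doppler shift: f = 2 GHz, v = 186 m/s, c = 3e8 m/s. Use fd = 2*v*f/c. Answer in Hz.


fd = 2 * 186 * 2000000000.0 / 3e8 = 2480.0 Hz

2480.0 Hz


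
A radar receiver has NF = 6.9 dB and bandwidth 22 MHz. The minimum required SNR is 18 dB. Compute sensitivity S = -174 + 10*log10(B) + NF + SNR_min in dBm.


10*log10(22000000.0) = 73.42
S = -174 + 73.42 + 6.9 + 18 = -75.7 dBm

-75.7 dBm


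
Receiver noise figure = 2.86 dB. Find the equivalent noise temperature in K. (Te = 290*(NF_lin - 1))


NF_lin = 10^(2.86/10) = 1.931968
Te = 290 * (1.931968 - 1) = 270.3 K

270.3 K


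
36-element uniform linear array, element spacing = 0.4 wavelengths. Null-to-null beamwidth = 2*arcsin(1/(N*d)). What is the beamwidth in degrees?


1/(N*d) = 1/(36*0.4) = 0.069444
BW = 2*arcsin(0.069444) = 8.0 degrees

8.0 degrees


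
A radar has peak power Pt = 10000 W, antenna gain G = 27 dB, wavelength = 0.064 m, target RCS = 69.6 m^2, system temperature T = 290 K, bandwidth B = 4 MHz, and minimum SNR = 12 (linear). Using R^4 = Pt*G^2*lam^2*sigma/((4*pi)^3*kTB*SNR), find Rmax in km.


G_lin = 10^(27/10) = 501.187234
R^4 = 10000 * 501.187234^2 * 0.064^2 * 69.6 / ((4*pi)^3 * 1.38e-23 * 290 * 4000000.0 * 12)
R^4 = 1.87854e18 m^4
R_max = (1.87854e18)^(1/4) = 37021.6 m = 37.0 km

37.0 km


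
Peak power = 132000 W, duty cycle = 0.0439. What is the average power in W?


P_avg = 132000 * 0.0439 = 5794.8 W

5794.8 W


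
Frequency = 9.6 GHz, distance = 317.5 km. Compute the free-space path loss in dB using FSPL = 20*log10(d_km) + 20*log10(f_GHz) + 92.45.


20*log10(317.5) = 50.03
20*log10(9.6) = 19.65
FSPL = 162.1 dB

162.1 dB


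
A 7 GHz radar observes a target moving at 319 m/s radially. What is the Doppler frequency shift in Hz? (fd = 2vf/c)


fd = 2 * 319 * 7000000000.0 / 3e8 = 14886.7 Hz

14886.7 Hz


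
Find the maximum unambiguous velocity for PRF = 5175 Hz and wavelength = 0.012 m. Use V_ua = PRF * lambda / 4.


V_ua = 5175 * 0.012 / 4 = 15.5 m/s

15.5 m/s


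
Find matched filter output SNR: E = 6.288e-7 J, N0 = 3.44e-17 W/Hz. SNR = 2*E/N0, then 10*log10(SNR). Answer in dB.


SNR_lin = 2 * 6.288e-7 / 3.44e-17 = 3.656e10
SNR_dB = 10*log10(3.656e10) = 105.6 dB

105.6 dB


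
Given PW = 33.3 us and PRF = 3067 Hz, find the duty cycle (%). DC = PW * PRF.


DC = 33.3e-6 * 3067 * 100 = 10.21%

10.21%


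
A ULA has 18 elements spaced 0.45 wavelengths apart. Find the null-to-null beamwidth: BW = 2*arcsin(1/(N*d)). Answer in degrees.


1/(N*d) = 1/(18*0.45) = 0.123457
BW = 2*arcsin(0.123457) = 14.2 degrees

14.2 degrees


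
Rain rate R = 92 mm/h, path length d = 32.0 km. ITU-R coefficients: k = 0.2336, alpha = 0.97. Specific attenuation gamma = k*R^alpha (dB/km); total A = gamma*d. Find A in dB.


gamma = 0.2336 * 92^0.97 = 18.764934 dB/km
A = 18.764934 * 32.0 = 600.48 dB

600.48 dB


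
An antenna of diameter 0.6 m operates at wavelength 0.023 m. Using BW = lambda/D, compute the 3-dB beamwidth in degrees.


BW_rad = 0.023 / 0.6 = 0.038333
BW_deg = 2.2 degrees

2.2 degrees


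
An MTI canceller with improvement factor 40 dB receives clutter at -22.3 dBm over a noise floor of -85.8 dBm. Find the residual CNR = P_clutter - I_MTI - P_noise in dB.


CNR = -22.3 - 40 - (-85.8) = 23.5 dB

23.5 dB


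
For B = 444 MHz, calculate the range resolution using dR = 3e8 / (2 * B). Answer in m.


dR = 3e8 / (2 * 444000000.0) = 0.34 m

0.34 m


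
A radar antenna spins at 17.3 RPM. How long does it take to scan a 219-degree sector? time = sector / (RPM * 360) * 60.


t = 219 / (17.3 * 360) * 60 = 2.11 s

2.11 s


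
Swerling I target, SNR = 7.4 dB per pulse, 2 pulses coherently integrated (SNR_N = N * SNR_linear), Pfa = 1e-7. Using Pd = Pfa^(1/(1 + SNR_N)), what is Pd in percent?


SNR_lin = 10^(7.4/10) = 5.49541
SNR_N = 2 * 5.49541 = 10.99082
1/(1 + SNR_N) = 1/11.99082 = 0.0833971
Pd = (1e-7)^0.0833971 = 0.26075
Pd = 26.1%

26.1%


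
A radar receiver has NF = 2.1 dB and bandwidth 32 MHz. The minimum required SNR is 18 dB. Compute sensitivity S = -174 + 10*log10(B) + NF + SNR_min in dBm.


10*log10(32000000.0) = 75.05
S = -174 + 75.05 + 2.1 + 18 = -78.8 dBm

-78.8 dBm


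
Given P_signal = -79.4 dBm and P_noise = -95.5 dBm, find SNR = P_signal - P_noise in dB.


SNR = -79.4 - (-95.5) = 16.1 dB

16.1 dB


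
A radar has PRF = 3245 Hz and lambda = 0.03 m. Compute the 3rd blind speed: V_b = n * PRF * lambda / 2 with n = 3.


V_blind = 3 * 3245 * 0.03 / 2 = 146.0 m/s

146.0 m/s


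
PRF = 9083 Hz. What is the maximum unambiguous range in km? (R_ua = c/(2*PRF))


R_ua = 3e8 / (2 * 9083) = 16514.4 m = 16.5 km

16.5 km


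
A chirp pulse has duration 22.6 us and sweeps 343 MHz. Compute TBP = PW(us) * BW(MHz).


TBP = 22.6 * 343 = 7751.8

7751.8


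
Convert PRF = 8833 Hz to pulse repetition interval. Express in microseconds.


PRI = 1/8833 = 0.0001132118 s = 113.2 us

113.2 us


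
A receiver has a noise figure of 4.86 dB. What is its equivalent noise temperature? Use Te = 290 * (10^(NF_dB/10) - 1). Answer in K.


NF_lin = 10^(4.86/10) = 3.061963
Te = 290 * (3.061963 - 1) = 598.0 K

598.0 K


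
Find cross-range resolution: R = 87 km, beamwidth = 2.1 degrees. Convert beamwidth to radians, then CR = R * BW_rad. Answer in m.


BW_rad = 0.036651914
CR = 87000 * 0.036651914 = 3188.7 m

3188.7 m


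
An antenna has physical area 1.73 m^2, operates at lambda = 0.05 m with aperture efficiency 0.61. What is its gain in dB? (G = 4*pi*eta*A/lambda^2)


G_linear = 4*pi*0.61*1.73/0.05^2 = 5304.52
G_dB = 10*log10(5304.52) = 37.2 dB

37.2 dB


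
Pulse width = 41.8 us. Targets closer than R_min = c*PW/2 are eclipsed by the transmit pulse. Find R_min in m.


R_min = 3e8 * 41.8e-6 / 2 = 6270.0 m

6270.0 m


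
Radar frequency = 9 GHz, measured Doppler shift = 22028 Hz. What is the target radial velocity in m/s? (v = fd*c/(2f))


v = 22028 * 3e8 / (2 * 9000000000.0) = 367.1 m/s

367.1 m/s


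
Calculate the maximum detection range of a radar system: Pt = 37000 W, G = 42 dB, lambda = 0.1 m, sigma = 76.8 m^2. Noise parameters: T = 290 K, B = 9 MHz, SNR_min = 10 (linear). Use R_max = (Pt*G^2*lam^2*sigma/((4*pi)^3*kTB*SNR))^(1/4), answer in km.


G_lin = 10^(42/10) = 15848.931925
R^4 = 37000 * 15848.931925^2 * 0.1^2 * 76.8 / ((4*pi)^3 * 1.38e-23 * 290 * 9000000.0 * 10)
R^4 = 9.98651e21 m^4
R_max = (9.98651e21)^(1/4) = 316121.1 m = 316.1 km

316.1 km


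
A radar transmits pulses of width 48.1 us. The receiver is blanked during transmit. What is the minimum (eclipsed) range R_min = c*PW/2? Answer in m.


R_min = 3e8 * 48.1e-6 / 2 = 7215.0 m

7215.0 m


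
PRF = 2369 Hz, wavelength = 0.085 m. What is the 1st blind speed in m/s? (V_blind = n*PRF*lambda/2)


V_blind = 1 * 2369 * 0.085 / 2 = 100.7 m/s

100.7 m/s


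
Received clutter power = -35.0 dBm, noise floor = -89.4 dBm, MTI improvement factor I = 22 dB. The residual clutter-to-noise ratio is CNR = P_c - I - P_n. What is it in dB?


CNR = -35.0 - 22 - (-89.4) = 32.4 dB

32.4 dB


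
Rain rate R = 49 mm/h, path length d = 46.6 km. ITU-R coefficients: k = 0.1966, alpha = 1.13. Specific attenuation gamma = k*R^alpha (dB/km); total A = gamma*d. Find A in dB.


gamma = 0.1966 * 49^1.13 = 15.977362 dB/km
A = 15.977362 * 46.6 = 744.55 dB

744.55 dB


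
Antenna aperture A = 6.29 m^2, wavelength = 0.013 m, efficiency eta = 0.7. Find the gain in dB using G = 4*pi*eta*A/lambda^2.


G_linear = 4*pi*0.7*6.29/0.013^2 = 327394.85
G_dB = 10*log10(327394.85) = 55.2 dB

55.2 dB


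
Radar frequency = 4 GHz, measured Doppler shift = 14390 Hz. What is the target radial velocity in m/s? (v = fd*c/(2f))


v = 14390 * 3e8 / (2 * 4000000000.0) = 539.6 m/s

539.6 m/s


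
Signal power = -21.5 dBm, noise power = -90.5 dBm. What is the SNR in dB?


SNR = -21.5 - (-90.5) = 69.0 dB

69.0 dB


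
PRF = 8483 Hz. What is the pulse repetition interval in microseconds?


PRI = 1/8483 = 0.0001178828 s = 117.9 us

117.9 us


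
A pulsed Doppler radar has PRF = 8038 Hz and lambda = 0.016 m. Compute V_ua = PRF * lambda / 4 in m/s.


V_ua = 8038 * 0.016 / 4 = 32.2 m/s

32.2 m/s


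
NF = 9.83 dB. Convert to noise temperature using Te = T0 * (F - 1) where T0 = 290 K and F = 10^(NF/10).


NF_lin = 10^(9.83/10) = 9.616123
Te = 290 * (9.616123 - 1) = 2498.7 K

2498.7 K


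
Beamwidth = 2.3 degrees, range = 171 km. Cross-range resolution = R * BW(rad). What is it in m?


BW_rad = 0.040142573
CR = 171000 * 0.040142573 = 6864.4 m

6864.4 m


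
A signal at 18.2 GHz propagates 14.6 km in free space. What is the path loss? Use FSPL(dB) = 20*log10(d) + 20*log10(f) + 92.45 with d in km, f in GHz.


20*log10(14.6) = 23.29
20*log10(18.2) = 25.2
FSPL = 140.9 dB

140.9 dB


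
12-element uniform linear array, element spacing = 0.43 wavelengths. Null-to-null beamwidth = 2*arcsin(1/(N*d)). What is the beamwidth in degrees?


1/(N*d) = 1/(12*0.43) = 0.193798
BW = 2*arcsin(0.193798) = 22.3 degrees

22.3 degrees


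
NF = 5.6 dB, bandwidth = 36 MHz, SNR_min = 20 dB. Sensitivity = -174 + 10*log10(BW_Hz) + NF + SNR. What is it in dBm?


10*log10(36000000.0) = 75.56
S = -174 + 75.56 + 5.6 + 20 = -72.8 dBm

-72.8 dBm


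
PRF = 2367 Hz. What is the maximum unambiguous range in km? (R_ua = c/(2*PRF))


R_ua = 3e8 / (2 * 2367) = 63371.4 m = 63.4 km

63.4 km


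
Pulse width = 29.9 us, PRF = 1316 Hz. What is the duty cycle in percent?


DC = 29.9e-6 * 1316 * 100 = 3.93%

3.93%


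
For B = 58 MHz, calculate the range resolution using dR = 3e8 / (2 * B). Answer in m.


dR = 3e8 / (2 * 58000000.0) = 2.59 m

2.59 m


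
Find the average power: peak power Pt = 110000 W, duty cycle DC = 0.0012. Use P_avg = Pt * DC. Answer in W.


P_avg = 110000 * 0.0012 = 132.0 W

132.0 W


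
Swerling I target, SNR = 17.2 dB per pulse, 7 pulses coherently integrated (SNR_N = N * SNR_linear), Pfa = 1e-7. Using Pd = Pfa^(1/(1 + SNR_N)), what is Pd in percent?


SNR_lin = 10^(17.2/10) = 52.48075
SNR_N = 7 * 52.48075 = 367.36525
1/(1 + SNR_N) = 1/368.36525 = 0.0027147
Pd = (1e-7)^0.0027147 = 0.95719
Pd = 95.7%

95.7%


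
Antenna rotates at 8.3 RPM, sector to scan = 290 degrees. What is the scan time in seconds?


t = 290 / (8.3 * 360) * 60 = 5.82 s

5.82 s


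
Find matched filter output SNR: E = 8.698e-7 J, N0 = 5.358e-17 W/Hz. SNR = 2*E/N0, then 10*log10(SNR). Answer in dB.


SNR_lin = 2 * 8.698e-7 / 5.358e-17 = 3.247e10
SNR_dB = 10*log10(3.247e10) = 105.1 dB

105.1 dB


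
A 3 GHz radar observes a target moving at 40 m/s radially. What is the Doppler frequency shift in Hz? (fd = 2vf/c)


fd = 2 * 40 * 3000000000.0 / 3e8 = 800.0 Hz

800.0 Hz


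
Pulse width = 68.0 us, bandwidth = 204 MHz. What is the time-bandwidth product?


TBP = 68.0 * 204 = 13872.0

13872.0


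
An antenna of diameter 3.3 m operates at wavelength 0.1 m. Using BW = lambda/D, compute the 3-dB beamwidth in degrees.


BW_rad = 0.1 / 3.3 = 0.030303
BW_deg = 1.74 degrees

1.74 degrees


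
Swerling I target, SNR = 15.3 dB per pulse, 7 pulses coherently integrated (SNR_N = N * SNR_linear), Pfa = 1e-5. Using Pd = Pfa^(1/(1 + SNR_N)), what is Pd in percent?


SNR_lin = 10^(15.3/10) = 33.88442
SNR_N = 7 * 33.88442 = 237.19094
1/(1 + SNR_N) = 1/238.19094 = 0.0041983
Pd = (1e-5)^0.0041983 = 0.95281
Pd = 95.3%

95.3%


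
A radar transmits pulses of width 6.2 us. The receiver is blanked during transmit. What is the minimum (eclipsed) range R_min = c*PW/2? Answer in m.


R_min = 3e8 * 6.2e-6 / 2 = 930.0 m

930.0 m


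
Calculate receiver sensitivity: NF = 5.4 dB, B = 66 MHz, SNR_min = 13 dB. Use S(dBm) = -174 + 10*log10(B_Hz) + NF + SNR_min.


10*log10(66000000.0) = 78.2
S = -174 + 78.2 + 5.4 + 13 = -77.4 dBm

-77.4 dBm


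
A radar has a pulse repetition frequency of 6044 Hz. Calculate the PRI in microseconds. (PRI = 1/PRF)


PRI = 1/6044 = 0.0001654533 s = 165.5 us

165.5 us


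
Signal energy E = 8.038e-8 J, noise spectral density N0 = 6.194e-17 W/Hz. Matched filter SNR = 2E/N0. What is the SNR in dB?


SNR_lin = 2 * 8.038e-8 / 6.194e-17 = 2.595e9
SNR_dB = 10*log10(2.595e9) = 94.1 dB

94.1 dB


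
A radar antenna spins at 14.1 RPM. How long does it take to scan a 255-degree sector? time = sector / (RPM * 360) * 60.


t = 255 / (14.1 * 360) * 60 = 3.01 s

3.01 s


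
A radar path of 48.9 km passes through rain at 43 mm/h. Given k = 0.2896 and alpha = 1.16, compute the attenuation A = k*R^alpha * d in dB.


gamma = 0.2896 * 43^1.16 = 22.731179 dB/km
A = 22.731179 * 48.9 = 1111.55 dB

1111.55 dB


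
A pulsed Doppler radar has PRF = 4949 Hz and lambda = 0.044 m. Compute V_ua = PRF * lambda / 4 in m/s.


V_ua = 4949 * 0.044 / 4 = 54.4 m/s

54.4 m/s


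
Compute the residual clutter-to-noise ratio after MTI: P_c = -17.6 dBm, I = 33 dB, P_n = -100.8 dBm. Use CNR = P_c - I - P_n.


CNR = -17.6 - 33 - (-100.8) = 50.2 dB

50.2 dB


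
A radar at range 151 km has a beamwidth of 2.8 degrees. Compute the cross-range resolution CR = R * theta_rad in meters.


BW_rad = 0.048869219
CR = 151000 * 0.048869219 = 7379.3 m

7379.3 m


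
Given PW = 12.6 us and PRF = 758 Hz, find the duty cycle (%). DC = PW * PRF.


DC = 12.6e-6 * 758 * 100 = 0.96%

0.96%


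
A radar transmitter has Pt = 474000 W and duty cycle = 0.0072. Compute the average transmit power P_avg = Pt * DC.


P_avg = 474000 * 0.0072 = 3412.8 W

3412.8 W


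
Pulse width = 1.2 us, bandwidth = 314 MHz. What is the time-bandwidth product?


TBP = 1.2 * 314 = 376.8

376.8


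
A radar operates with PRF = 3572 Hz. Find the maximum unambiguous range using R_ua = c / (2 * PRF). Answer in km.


R_ua = 3e8 / (2 * 3572) = 41993.3 m = 42.0 km

42.0 km


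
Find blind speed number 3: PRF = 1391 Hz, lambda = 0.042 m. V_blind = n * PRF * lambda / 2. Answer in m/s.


V_blind = 3 * 1391 * 0.042 / 2 = 87.6 m/s

87.6 m/s


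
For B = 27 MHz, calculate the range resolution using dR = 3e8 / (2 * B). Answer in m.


dR = 3e8 / (2 * 27000000.0) = 5.56 m

5.56 m


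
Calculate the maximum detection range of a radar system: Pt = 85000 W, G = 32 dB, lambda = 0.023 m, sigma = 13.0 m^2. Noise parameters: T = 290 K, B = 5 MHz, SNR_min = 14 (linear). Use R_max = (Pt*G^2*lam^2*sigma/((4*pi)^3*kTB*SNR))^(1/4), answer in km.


G_lin = 10^(32/10) = 1584.893192
R^4 = 85000 * 1584.893192^2 * 0.023^2 * 13.0 / ((4*pi)^3 * 1.38e-23 * 290 * 5000000.0 * 14)
R^4 = 2.64127e18 m^4
R_max = (2.64127e18)^(1/4) = 40313.8 m = 40.3 km

40.3 km


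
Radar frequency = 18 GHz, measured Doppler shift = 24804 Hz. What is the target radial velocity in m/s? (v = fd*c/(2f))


v = 24804 * 3e8 / (2 * 18000000000.0) = 206.7 m/s

206.7 m/s


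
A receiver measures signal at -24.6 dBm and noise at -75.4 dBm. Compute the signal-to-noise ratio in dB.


SNR = -24.6 - (-75.4) = 50.8 dB

50.8 dB


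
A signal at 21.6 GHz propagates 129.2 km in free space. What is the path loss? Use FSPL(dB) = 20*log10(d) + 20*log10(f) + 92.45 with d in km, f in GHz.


20*log10(129.2) = 42.23
20*log10(21.6) = 26.69
FSPL = 161.4 dB

161.4 dB


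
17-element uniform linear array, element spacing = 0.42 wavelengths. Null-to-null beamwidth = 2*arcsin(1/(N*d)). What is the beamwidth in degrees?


1/(N*d) = 1/(17*0.42) = 0.140056
BW = 2*arcsin(0.140056) = 16.1 degrees

16.1 degrees


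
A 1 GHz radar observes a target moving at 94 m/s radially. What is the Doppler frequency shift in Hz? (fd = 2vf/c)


fd = 2 * 94 * 1000000000.0 / 3e8 = 626.7 Hz

626.7 Hz


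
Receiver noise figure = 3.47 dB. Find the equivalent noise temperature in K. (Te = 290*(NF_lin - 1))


NF_lin = 10^(3.47/10) = 2.22331
Te = 290 * (2.22331 - 1) = 354.8 K

354.8 K


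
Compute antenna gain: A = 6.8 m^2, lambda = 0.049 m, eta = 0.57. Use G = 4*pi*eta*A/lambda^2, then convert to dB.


G_linear = 4*pi*0.57*6.8/0.049^2 = 20286.24
G_dB = 10*log10(20286.24) = 43.1 dB

43.1 dB


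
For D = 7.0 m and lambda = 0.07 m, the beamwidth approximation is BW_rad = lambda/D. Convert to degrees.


BW_rad = 0.07 / 7.0 = 0.01
BW_deg = 0.57 degrees

0.57 degrees


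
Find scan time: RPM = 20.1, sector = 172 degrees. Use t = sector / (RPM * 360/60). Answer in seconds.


t = 172 / (20.1 * 360) * 60 = 1.43 s

1.43 s


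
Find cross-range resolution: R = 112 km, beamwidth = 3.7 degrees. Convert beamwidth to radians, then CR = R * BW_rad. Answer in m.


BW_rad = 0.064577182
CR = 112000 * 0.064577182 = 7232.6 m

7232.6 m


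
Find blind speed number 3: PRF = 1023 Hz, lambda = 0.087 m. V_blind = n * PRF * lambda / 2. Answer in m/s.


V_blind = 3 * 1023 * 0.087 / 2 = 133.5 m/s

133.5 m/s


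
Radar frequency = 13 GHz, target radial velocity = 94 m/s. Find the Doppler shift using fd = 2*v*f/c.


fd = 2 * 94 * 13000000000.0 / 3e8 = 8146.7 Hz

8146.7 Hz


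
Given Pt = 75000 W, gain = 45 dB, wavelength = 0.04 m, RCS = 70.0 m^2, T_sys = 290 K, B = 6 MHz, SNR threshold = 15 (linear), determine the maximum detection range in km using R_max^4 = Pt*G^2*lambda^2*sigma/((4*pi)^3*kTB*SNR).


G_lin = 10^(45/10) = 31622.776602
R^4 = 75000 * 31622.776602^2 * 0.04^2 * 70.0 / ((4*pi)^3 * 1.38e-23 * 290 * 6000000.0 * 15)
R^4 = 1.17525e22 m^4
R_max = (1.17525e22)^(1/4) = 329255.1 m = 329.3 km

329.3 km


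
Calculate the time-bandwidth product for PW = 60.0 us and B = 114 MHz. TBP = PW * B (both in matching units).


TBP = 60.0 * 114 = 6840.0

6840.0


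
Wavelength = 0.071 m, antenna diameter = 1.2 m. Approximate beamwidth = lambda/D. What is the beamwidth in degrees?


BW_rad = 0.071 / 1.2 = 0.059167
BW_deg = 3.39 degrees

3.39 degrees


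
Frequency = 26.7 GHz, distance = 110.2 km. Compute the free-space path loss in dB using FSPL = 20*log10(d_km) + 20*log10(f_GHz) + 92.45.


20*log10(110.2) = 40.84
20*log10(26.7) = 28.53
FSPL = 161.8 dB

161.8 dB


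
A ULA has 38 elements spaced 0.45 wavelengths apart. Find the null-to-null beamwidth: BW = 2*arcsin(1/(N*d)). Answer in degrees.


1/(N*d) = 1/(38*0.45) = 0.05848
BW = 2*arcsin(0.05848) = 6.7 degrees

6.7 degrees


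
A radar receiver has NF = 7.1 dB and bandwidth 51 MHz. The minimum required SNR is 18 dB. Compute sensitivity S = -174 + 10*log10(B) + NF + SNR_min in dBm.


10*log10(51000000.0) = 77.08
S = -174 + 77.08 + 7.1 + 18 = -71.8 dBm

-71.8 dBm


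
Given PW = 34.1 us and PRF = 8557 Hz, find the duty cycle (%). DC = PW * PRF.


DC = 34.1e-6 * 8557 * 100 = 29.18%

29.18%


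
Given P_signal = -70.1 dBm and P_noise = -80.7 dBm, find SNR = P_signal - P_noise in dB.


SNR = -70.1 - (-80.7) = 10.6 dB

10.6 dB


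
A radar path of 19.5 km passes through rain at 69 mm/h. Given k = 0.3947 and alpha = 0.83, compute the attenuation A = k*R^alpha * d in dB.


gamma = 0.3947 * 69^0.83 = 13.259034 dB/km
A = 13.259034 * 19.5 = 258.55 dB

258.55 dB


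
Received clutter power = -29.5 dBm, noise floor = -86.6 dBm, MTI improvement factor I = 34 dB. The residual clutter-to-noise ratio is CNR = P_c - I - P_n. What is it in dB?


CNR = -29.5 - 34 - (-86.6) = 23.1 dB

23.1 dB


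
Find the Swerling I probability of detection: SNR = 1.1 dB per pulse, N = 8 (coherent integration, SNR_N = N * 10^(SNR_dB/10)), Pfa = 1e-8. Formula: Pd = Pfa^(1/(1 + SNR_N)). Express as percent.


SNR_lin = 10^(1.1/10) = 1.28825
SNR_N = 8 * 1.28825 = 10.306
1/(1 + SNR_N) = 1/11.306 = 0.0884486
Pd = (1e-8)^0.0884486 = 0.19607
Pd = 19.6%

19.6%


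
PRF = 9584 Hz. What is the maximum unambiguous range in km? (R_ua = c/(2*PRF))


R_ua = 3e8 / (2 * 9584) = 15651.1 m = 15.7 km

15.7 km


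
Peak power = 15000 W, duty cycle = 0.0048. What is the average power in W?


P_avg = 15000 * 0.0048 = 72.0 W

72.0 W


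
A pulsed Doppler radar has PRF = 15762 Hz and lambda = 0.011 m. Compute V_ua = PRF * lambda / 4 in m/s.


V_ua = 15762 * 0.011 / 4 = 43.3 m/s

43.3 m/s


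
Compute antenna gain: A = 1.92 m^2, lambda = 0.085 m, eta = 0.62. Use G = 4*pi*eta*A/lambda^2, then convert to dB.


G_linear = 4*pi*0.62*1.92/0.085^2 = 2070.45
G_dB = 10*log10(2070.45) = 33.2 dB

33.2 dB


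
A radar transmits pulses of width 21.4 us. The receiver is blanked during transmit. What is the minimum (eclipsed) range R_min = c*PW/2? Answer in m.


R_min = 3e8 * 21.4e-6 / 2 = 3210.0 m

3210.0 m


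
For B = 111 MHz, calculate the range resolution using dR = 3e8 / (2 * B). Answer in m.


dR = 3e8 / (2 * 111000000.0) = 1.35 m

1.35 m


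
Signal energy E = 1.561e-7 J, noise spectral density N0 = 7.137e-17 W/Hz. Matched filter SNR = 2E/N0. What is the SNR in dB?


SNR_lin = 2 * 1.561e-7 / 7.137e-17 = 4.374e9
SNR_dB = 10*log10(4.374e9) = 96.4 dB

96.4 dB


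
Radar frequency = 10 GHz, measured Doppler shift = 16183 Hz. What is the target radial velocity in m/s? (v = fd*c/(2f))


v = 16183 * 3e8 / (2 * 10000000000.0) = 242.7 m/s

242.7 m/s


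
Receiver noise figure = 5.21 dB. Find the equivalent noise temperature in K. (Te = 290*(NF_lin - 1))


NF_lin = 10^(5.21/10) = 3.318945
Te = 290 * (3.318945 - 1) = 672.5 K

672.5 K


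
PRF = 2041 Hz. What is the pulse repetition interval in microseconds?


PRI = 1/2041 = 0.0004899559 s = 490.0 us

490.0 us


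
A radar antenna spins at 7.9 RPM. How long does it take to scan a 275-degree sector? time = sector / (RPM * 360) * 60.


t = 275 / (7.9 * 360) * 60 = 5.8 s

5.8 s
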